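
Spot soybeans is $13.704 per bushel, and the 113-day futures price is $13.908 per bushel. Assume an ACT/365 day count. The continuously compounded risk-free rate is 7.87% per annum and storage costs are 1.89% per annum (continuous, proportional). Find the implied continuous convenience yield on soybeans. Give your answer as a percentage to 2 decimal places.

F = S·e^((r+u−y)T) ⇒ (r+u−y) = ln(F/S)/T
ln(13.908/13.704) = 0.014776; /T ⇒ 0.047728
y = r + u − ln(F/S)/T = 0.0787 + 0.0189 − 0.047728 = 0.049872
y = 4.99%

4.99%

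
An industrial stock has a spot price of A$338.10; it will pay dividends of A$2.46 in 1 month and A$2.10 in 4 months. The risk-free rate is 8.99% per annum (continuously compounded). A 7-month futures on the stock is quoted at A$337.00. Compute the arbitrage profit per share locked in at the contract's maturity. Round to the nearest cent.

A$14.58 per share

PV(dividends) I = 2.46·e^(−0.0899·1/12) + 2.10·e^(−0.0899·4/12) = 4.4796
Fair futures F* = (S − I)·e^(rT) = (338.10 − 4.4796)·e^0.052442 = 333.6204 × 1.053841 = 351.5829
Market A$337.00 < fair 351.5829: forward underpriced → reverse cash-and-carry (short the stock, invest proceeds at r, pay the dividends, go long the forward).
Profit at T = |F_mkt − F*| = |337.00 − 351.5829| = A$14.58 per share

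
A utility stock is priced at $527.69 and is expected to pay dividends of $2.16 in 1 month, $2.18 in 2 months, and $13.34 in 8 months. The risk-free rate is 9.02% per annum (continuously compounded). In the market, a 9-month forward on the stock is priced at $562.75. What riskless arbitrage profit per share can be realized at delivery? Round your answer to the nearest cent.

PV(dividends) I = 2.16·e^(−0.0902·1/12) + 2.18·e^(−0.0902·2/12) + 13.34·e^(−0.0902·8/12) = 16.8528
Fair forward F* = (S − I)·e^(rT) = (527.69 − 16.8528)·e^0.067650 = 510.8372 × 1.069991 = 546.5912
Market $562.75 > fair 546.5912: forward overpriced → cash-and-carry (borrow at r, buy the stock and collect the dividends, short the forward).
Profit at T = |F_mkt − F*| = |562.75 − 546.5912| = $16.16 per share

$16.16 per share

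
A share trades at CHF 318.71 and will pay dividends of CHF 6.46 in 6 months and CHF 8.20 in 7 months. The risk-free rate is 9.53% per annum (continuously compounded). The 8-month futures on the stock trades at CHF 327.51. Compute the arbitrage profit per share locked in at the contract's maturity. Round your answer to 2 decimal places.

CHF 2.72 per share

PV(dividends) I = 6.46·e^(−0.0953·6/12) + 8.20·e^(−0.0953·7/12) = 13.9160
Fair futures F* = (S − I)·e^(rT) = (318.71 − 13.9160)·e^0.063533 = 304.7940 × 1.065595 = 324.7870
Market CHF 327.51 > fair 324.7870: forward overpriced → cash-and-carry (borrow at r, buy the stock and collect the dividends, short the forward).
Profit at T = |F_mkt − F*| = |327.51 − 324.7870| = CHF 2.72 per share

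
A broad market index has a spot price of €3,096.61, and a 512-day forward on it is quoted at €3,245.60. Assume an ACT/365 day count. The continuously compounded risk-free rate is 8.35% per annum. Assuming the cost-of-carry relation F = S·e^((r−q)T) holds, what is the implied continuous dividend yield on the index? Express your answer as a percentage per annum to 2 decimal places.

5.00%

From F = S·e^((r−q)T): (r − q) = ln(F/S)/T
ln(3245.60/3096.61) = ln(1.048114) = 0.046992
(r − q) = 0.046992 / (512/365) = 0.033500
q = r − ln(F/S)/T = 0.0835 − 0.033500 = 0.050000
q = 5.00%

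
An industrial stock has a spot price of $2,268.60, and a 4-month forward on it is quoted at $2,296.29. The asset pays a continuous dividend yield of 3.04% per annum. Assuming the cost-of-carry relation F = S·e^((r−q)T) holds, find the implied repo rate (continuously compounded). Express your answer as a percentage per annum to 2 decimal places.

6.68%

From F = S·e^((r−q)T): (r − q) = ln(F/S)/T
ln(2296.29/2268.60) = ln(1.012206) = 0.012132
(r − q) = 0.012132 / (4/12) = 0.036396
r = ln(F/S)/T + q = 0.036396 + 0.0304 = 0.066796
r = 6.68%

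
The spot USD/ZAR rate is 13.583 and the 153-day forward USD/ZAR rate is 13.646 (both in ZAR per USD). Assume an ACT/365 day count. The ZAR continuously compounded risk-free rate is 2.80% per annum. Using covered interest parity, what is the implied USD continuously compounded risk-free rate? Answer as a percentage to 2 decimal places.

1.70%

F = S·e^((r_ZAR − r_USD)T) ⇒ r_USD = r_ZAR − ln(F/S)/T
ln(13.646/13.583) = 0.004627; /(153/365) = 0.011038
r_USD = 0.0280 − 0.011038 = 0.016962
r_USD = 1.70%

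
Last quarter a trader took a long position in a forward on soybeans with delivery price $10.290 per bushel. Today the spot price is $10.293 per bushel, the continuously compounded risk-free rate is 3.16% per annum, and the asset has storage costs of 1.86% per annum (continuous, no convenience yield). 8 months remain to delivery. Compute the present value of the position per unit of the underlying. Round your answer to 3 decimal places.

Current fair forward for the remaining 8 months: F = S·e^((r + u)·T), (r + u) = 0.0316 + 0.0186 = 0.0502
F = 10.293 · e^(0.0502 × 8/12) = 10.293 × 1.034033 = 10.6433
Value of long forward = (F − K)·e^(−rT) = (10.6433 − 10.290) · e^(−0.0316·8/12)
= 0.3533 × 0.979154 = 0.346

$0.346 per bushel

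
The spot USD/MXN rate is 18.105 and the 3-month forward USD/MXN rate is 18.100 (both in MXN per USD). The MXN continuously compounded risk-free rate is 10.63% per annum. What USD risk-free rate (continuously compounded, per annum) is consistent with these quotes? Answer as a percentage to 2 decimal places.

10.74%

F = S·e^((r_MXN − r_USD)T) ⇒ r_USD = r_MXN − ln(F/S)/T
ln(18.100/18.105) = -0.000276; /(3/12) = -0.001104
r_USD = 0.1063 + 0.001104 = 0.107404
r_USD = 10.74%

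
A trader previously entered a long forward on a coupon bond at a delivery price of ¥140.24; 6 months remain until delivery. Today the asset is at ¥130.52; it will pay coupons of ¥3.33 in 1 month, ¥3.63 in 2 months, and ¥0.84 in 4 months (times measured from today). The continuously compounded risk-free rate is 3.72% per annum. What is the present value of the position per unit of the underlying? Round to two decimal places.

-¥14.89

PV(remaining coupons) I = 3.33·e^(−0.0372·1/12) + 3.63·e^(−0.0372·2/12) + 0.84·e^(−0.0372·4/12) = 7.7569
Current forward F = (S − I)·e^(rT) = (130.52 − 7.7569)·e^(0.0372·6/12) = 122.7631 × 1.018774 = 125.0679
Value (long) = (F − K)·e^(−rT) = (125.0679 − 140.24) × 0.981572 = -14.8925
Value = -¥14.89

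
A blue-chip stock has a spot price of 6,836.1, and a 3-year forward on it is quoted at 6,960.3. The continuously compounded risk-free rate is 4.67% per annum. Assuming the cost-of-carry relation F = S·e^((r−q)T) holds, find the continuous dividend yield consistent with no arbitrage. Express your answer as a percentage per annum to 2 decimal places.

From F = S·e^((r−q)T): (r − q) = ln(F/S)/T
ln(6960.3/6836.1) = ln(1.018168) = 0.018005
(r − q) = 0.018005 / (3) = 0.006002
q = r − ln(F/S)/T = 0.0467 − 0.006002 = 0.040698
q = 4.07%

4.07%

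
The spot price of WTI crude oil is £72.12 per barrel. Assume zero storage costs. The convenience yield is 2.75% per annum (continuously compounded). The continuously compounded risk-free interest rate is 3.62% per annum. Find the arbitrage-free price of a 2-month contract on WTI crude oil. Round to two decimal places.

£72.22 per barrel

Net carry = r + u − y = 0.0362 + 0.0000 − 0.0275 = 0.0087
F = S·e^((r+u−y)T) = 72.12 · e^(0.0087 × 2/12) = 72.12 · e^0.001450
= 72.12 × 1.001451 = £72.22 per barrel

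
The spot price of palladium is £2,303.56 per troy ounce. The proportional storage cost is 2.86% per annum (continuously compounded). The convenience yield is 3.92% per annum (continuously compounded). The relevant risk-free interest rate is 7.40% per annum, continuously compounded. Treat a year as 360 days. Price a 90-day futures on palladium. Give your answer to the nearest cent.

£2,340.36 per troy ounce

Net carry = r + u − y = 0.0740 + 0.0286 − 0.0392 = 0.0634
F = S·e^((r+u−y)T) = 2303.56 · e^(0.0634 × 90/360) = 2303.56 · e^0.01585000
= 2303.56 × 1.01597628 = £2,340.36 per troy ounce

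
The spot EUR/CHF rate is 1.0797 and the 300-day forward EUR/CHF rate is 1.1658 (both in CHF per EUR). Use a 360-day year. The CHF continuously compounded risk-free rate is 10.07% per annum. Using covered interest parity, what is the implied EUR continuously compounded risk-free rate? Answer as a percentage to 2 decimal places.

0.86%

F = S·e^((r_CHF − r_EUR)T) ⇒ r_EUR = r_CHF − ln(F/S)/T
ln(1.1658/1.0797) = 0.076724; /(300/360) = 0.092069
r_EUR = 0.1007 − 0.092069 = 0.008631
r_EUR = 0.86%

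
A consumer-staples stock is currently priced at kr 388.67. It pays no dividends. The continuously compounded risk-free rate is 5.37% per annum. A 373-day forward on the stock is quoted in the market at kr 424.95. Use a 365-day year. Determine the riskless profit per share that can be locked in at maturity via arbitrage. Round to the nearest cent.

kr 14.35 per share

Fair forward: F* = S·e^(carry·T), with carry = r = 0.0537
F* = 388.67 · e^(0.0537 × 373/365) = 388.67 · e^0.054877 = 388.67 × 1.056411 = kr 410.5953
Market kr 424.95 > fair kr 410.5953: forward overpriced → cash-and-carry (buy spot, short the forward).
At maturity, profit = |F_mkt − F*| = |424.95 − 410.5953| = kr 14.35 per share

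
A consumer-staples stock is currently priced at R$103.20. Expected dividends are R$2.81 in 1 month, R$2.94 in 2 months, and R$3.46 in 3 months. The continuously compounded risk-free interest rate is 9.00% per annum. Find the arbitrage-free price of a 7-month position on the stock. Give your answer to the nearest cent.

PV(dividends) I = 2.81·e^(−0.0900·1/12) + 2.94·e^(−0.0900·2/12) + 3.46·e^(−0.0900·3/12)
I = 2.7890 + 2.8962 + 3.3830 = 9.0682
F = (S − I)·e^(rT) = (103.20 − 9.0682) · e^(0.0900·7/12)
= 94.1318 · e^0.052500 = 94.1318 × 1.053903 = R$99.21

R$99.21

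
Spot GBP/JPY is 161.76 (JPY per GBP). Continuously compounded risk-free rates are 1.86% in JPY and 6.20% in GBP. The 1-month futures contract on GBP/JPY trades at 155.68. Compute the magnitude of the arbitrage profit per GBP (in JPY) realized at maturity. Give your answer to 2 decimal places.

Fair futures: F* = S·e^(carry·T), with carry = (r_JPY − r_GBP) = 0.0186 − 0.0620 = -0.0434
F* = 161.76 · e^(-0.0434 × 1/12) = 161.76 · e^-0.003617 = 161.76 × 0.996390 = 161.1760
Market 155.68 < fair 161.1760: forward underpriced → reverse cash-and-carry (short spot, go long the forward).
At maturity, profit = |F_mkt − F*| = |155.68 − 161.1760| = 5.50 per GBP (in JPY)

5.50 per GBP (in JPY)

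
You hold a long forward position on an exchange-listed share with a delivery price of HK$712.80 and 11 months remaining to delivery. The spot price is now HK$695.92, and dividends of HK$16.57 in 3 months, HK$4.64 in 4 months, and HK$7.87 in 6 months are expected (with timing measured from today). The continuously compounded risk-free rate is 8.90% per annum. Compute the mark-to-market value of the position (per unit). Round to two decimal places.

HK$10.73

PV(remaining dividends) I = 16.57·e^(−0.0890·3/12) + 4.64·e^(−0.0890·4/12) + 7.87·e^(−0.0890·6/12) = 28.2372
Current forward F = (S − I)·e^(rT) = (695.92 − 28.2372)·e^(0.0890·11/12) = 667.6828 × 1.085004 = 724.4385
Value (long) = (F − K)·e^(−rT) = (724.4385 − 712.80) × 0.921656 = 10.7267
Value = HK$10.73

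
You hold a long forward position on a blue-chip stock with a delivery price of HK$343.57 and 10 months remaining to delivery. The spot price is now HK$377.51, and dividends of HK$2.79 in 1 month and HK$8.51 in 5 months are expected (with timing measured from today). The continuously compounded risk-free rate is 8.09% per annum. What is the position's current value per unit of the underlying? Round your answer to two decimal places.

PV(remaining dividends) I = 2.79·e^(−0.0809·1/12) + 8.51·e^(−0.0809·5/12) = 10.9992
Current forward F = (S − I)·e^(rT) = (377.51 − 10.9992)·e^(0.0809·10/12) = 366.5108 × 1.069741 = 392.0716
Value (long) = (F − K)·e^(−rT) = (392.0716 − 343.57) × 0.934806 = 45.3396
Value = HK$45.34

HK$45.34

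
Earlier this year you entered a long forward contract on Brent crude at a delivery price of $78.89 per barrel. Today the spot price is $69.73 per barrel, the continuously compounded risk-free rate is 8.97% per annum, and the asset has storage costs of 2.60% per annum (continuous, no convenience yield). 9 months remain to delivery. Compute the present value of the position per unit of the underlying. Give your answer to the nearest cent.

Current fair forward for the remaining 9 months: F = S·e^((r + u)·T), (r + u) = 0.0897 + 0.0260 = 0.1157
F = 69.73 · e^(0.1157 × 9/12) = 69.73 × 1.090651 = 76.0511
Value of long forward = (F − K)·e^(−rT) = (76.0511 − 78.89) · e^(−0.0897·9/12)
= -2.8389 × 0.934938 = -2.65

-$2.65 per barrel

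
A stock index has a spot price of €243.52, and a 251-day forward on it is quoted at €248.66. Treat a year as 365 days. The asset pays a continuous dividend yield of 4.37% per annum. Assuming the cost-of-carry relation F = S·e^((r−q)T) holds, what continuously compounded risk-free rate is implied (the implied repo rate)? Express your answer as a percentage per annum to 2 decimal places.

7.41%

From F = S·e^((r−q)T): (r − q) = ln(F/S)/T
ln(248.66/243.52) = ln(1.021107) = 0.020887
(r − q) = 0.020887 / (251/365) = 0.030374
r = ln(F/S)/T + q = 0.030374 + 0.0437 = 0.074074
r = 7.41%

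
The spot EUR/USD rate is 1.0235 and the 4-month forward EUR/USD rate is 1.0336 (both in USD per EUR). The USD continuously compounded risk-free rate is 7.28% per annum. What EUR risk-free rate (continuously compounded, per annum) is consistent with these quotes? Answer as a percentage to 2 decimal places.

F = S·e^((r_USD − r_EUR)T) ⇒ r_EUR = r_USD − ln(F/S)/T
ln(1.0336/1.0235) = 0.009820; /(4/12) = 0.029460
r_EUR = 0.0728 − 0.029460 = 0.043340
r_EUR = 4.33%

4.33%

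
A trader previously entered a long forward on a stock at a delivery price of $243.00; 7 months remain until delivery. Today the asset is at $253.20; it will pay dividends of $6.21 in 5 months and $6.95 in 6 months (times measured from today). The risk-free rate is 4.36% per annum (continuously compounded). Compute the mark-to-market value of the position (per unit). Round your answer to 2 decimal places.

PV(remaining dividends) I = 6.21·e^(−0.0436·5/12) + 6.95·e^(−0.0436·6/12) = 12.8983
Current forward F = (S − I)·e^(rT) = (253.20 − 12.8983)·e^(0.0436·7/12) = 240.3017 × 1.025760 = 246.4919
Value (long) = (F − K)·e^(−rT) = (246.4919 − 243.00) × 0.974887 = 3.4042
Value = $3.40

$3.40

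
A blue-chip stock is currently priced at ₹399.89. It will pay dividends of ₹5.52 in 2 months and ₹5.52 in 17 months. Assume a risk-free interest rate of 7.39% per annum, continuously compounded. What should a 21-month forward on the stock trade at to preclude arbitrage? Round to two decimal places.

PV(dividends) I = 5.52·e^(−0.0739·2/12) + 5.52·e^(−0.0739·17/12)
I = 5.4524 + 4.9713 = 10.4237
F = (S − I)·e^(rT) = (399.89 − 10.4237) · e^(0.0739·21/12)
= 389.4663 · e^0.129325 = 389.4663 × 1.138060 = ₹443.24

₹443.24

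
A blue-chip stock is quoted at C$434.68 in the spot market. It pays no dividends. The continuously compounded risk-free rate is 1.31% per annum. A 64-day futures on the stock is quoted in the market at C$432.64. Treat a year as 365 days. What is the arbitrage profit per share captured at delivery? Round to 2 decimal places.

Fair futures: F* = S·e^(carry·T), with carry = r = 0.0131
F* = 434.68 · e^(0.0131 × 64/365) = 434.68 · e^0.002297 = 434.68 × 1.002300 = C$435.6798
Market C$432.64 < fair C$435.6798: forward underpriced → reverse cash-and-carry (short spot, go long the forward).
At maturity, profit = |F_mkt − F*| = |432.64 − 435.6798| = C$3.04 per share

C$3.04 per share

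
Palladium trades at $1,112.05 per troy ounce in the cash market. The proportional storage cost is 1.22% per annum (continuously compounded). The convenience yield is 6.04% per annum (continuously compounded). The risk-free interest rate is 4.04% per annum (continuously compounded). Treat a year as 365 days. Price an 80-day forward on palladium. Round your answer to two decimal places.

Net carry = r + u − y = 0.0404 + 0.0122 − 0.0604 = -0.0078
F = S·e^((r+u−y)T) = 1112.05 · e^(-0.0078 × 80/365) = 1112.05 · e^-0.00170959
= 1112.05 × 0.99829187 = $1,110.15 per troy ounce

$1,110.15 per troy ounce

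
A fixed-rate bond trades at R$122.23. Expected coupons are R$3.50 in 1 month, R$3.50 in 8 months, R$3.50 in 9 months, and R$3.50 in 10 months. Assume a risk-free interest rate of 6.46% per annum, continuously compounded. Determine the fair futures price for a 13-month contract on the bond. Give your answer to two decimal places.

PV(coupons) I = 3.50·e^(−0.0646·1/12) + 3.50·e^(−0.0646·8/12) + 3.50·e^(−0.0646·9/12) + 3.50·e^(−0.0646·10/12)
I = 3.4812 + 3.3525 + 3.3345 + 3.3166 = 13.4848
F = (S − I)·e^(rT) = (122.23 − 13.4848) · e^(0.0646·13/12)
= 108.7452 · e^0.069983 = 108.7452 × 1.072490 = R$116.63

R$116.63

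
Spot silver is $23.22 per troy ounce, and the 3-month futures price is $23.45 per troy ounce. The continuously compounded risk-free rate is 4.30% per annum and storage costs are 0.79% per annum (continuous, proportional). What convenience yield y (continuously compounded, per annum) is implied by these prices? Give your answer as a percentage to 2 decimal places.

1.15%

F = S·e^((r+u−y)T) ⇒ (r+u−y) = ln(F/S)/T
ln(23.45/23.22) = 0.009857; /T ⇒ 0.039428
y = r + u − ln(F/S)/T = 0.0430 + 0.0079 − 0.039428 = 0.011472
y = 1.15%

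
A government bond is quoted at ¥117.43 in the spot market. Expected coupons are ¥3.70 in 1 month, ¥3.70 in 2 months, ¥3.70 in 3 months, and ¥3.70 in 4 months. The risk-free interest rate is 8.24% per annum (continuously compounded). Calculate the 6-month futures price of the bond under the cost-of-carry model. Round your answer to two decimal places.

PV(coupons) I = 3.70·e^(−0.0824·1/12) + 3.70·e^(−0.0824·2/12) + 3.70·e^(−0.0824·3/12) + 3.70·e^(−0.0824·4/12)
I = 3.6747 + 3.6495 + 3.6246 + 3.5998 = 14.5486
F = (S − I)·e^(rT) = (117.43 − 14.5486) · e^(0.0824·6/12)
= 102.8814 · e^0.041200 = 102.8814 × 1.042060 = ¥107.21

¥107.21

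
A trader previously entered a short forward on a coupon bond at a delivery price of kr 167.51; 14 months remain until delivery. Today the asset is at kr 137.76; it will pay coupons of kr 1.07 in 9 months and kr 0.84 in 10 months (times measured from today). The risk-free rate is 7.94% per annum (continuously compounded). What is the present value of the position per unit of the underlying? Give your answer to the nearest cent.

kr 16.72

PV(remaining coupons) I = 1.07·e^(−0.0794·9/12) + 0.84·e^(−0.0794·10/12) = 1.7944
Current forward F = (S − I)·e^(rT) = (137.76 − 1.7944)·e^(0.0794·14/12) = 135.9656 × 1.097059 = 149.1623
Value (long) = (F − K)·e^(−rT) = (149.1623 − 167.51) × 0.911528 = -16.7244
Short position value = −(long value) = kr 16.72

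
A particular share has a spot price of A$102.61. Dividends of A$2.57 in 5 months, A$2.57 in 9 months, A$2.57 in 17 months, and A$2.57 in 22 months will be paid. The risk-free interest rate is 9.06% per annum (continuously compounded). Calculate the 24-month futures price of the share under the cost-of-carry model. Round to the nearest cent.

A$111.83

PV(dividends) I = 2.57·e^(−0.0906·5/12) + 2.57·e^(−0.0906·9/12) + 2.57·e^(−0.0906·17/12) + 2.57·e^(−0.0906·22/12)
I = 2.4748 + 2.4012 + 2.2604 + 2.1767 = 9.3131
F = (S − I)·e^(rT) = (102.61 − 9.3131) · e^(0.0906·24/12)
= 93.2969 · e^0.181200 = 93.2969 × 1.198655 = A$111.83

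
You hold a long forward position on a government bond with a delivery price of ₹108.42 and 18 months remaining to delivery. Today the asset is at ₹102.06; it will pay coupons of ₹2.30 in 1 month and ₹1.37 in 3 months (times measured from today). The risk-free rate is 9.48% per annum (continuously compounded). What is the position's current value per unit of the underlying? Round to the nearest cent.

PV(remaining coupons) I = 2.30·e^(−0.0948·1/12) + 1.37·e^(−0.0948·3/12) = 3.6198
Current forward F = (S − I)·e^(rT) = (102.06 − 3.6198)·e^(0.0948·18/12) = 98.4402 × 1.152807 = 113.4826
Value (long) = (F − K)·e^(−rT) = (113.4826 − 108.42) × 0.867448 = 4.3915
Value = ₹4.39

₹4.39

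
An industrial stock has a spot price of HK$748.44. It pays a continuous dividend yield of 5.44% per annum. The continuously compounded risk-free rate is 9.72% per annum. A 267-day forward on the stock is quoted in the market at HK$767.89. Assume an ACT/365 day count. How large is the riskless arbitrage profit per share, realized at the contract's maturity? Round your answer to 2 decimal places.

Fair forward: F* = S·e^(carry·T), with carry = (r − q) = 0.0972 − 0.0544 = 0.0428
F* = 748.44 · e^(0.0428 × 267/365) = 748.44 · e^0.031308 = 748.44 × 1.031803 = HK$772.2426
Market HK$767.89 < fair HK$772.2426: forward underpriced → reverse cash-and-carry (short spot, go long the forward).
At maturity, profit = |F_mkt − F*| = |767.89 − 772.2426| = HK$4.35 per share

HK$4.35 per share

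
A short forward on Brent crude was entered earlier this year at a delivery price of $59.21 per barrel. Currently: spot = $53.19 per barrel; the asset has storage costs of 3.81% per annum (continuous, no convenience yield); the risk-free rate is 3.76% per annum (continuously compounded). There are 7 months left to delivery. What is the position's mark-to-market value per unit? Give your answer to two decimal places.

$3.54 per barrel

Current fair forward for the remaining 7 months: F = S·e^((r + u)·T), (r + u) = 0.0376 + 0.0381 = 0.0757
F = 53.19 · e^(0.0757 × 7/12) = 53.19 × 1.045148 = 55.5914
Value of long forward = (F − K)·e^(−rT) = (55.5914 − 59.21) · e^(−0.0376·7/12)
= -3.6186 × 0.978305 = -3.54
Short position value = −(long value) = $3.54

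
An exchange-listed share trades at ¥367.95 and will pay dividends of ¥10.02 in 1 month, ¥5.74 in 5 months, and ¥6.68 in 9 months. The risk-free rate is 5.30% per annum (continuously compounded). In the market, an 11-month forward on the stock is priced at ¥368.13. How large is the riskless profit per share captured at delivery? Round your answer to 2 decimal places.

PV(dividends) I = 10.02·e^(−0.0530·1/12) + 5.74·e^(−0.0530·5/12) + 6.68·e^(−0.0530·9/12) = 22.0102
Fair forward F* = (S − I)·e^(rT) = (367.95 − 22.0102)·e^0.048583 = 345.9398 × 1.049783 = 363.1617
Market ¥368.13 > fair 363.1617: forward overpriced → cash-and-carry (borrow at r, buy the stock and collect the dividends, short the forward).
Profit at T = |F_mkt − F*| = |368.13 − 363.1617| = ¥4.97 per share

¥4.97 per share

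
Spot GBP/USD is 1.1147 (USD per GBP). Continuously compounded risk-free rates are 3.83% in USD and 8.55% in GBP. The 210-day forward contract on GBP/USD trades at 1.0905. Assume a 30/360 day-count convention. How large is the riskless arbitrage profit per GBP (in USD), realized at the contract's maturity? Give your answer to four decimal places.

Fair forward: F* = S·e^(carry·T), with carry = (r_USD − r_GBP) = 0.0383 − 0.0855 = -0.0472
F* = 1.1147 · e^(-0.0472 × 210/360) = 1.1147 · e^-0.027533 = 1.1147 × 0.972843 = 1.0844
Market 1.0905 > fair 1.0844: forward overpriced → cash-and-carry (buy spot, short the forward).
At maturity, profit = |F_mkt − F*| = |1.0905 − 1.0844| = 0.0061 per GBP (in USD)

0.0061 per GBP (in USD)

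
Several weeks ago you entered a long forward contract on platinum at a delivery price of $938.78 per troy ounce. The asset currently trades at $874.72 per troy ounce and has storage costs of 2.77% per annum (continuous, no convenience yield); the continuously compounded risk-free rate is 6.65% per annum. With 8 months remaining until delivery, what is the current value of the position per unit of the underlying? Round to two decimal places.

Current fair forward for the remaining 8 months: F = S·e^((r + u)·T), (r + u) = 0.0665 + 0.0277 = 0.0942
F = 874.72 · e^(0.0942 × 8/12) = 874.72 × 1.064814 = 931.4141
Value of long forward = (F − K)·e^(−rT) = (931.4141 − 938.78) · e^(−0.0665·8/12)
= -7.3659 × 0.956635 = -7.05

-$7.05 per troy ounce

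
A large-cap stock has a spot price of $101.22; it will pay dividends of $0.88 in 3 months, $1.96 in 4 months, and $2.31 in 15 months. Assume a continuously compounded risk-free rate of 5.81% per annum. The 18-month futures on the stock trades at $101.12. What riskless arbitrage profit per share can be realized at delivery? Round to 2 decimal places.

$3.93 per share

PV(dividends) I = 0.88·e^(−0.0581·3/12) + 1.96·e^(−0.0581·4/12) + 2.31·e^(−0.0581·15/12) = 4.9379
Fair futures F* = (S − I)·e^(rT) = (101.22 − 4.9379)·e^0.087150 = 96.2821 × 1.091060 = 105.0495
Market $101.12 < fair 105.0495: forward underpriced → reverse cash-and-carry (short the stock, invest proceeds at r, pay the dividends, go long the forward).
Profit at T = |F_mkt − F*| = |101.12 − 105.0495| = $3.93 per share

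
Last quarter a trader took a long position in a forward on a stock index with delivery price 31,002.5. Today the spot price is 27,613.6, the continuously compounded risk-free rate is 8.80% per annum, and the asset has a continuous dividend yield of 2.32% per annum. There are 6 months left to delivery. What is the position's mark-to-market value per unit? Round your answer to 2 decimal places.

-2372.83

Current fair forward for the remaining 6 months: F = S·e^((r − q)·T), (r − q) = 0.0880 − 0.0232 = 0.0648
F = 27613.6 · e^(0.0648 × 6/12) = 27613.6 × 1.03293059 = 28522.9321
Value of long forward = (F − K)·e^(−rT) = (28522.9321 − 31002.5) · e^(−0.0880·6/12)
= -2479.5679 × 0.95695396 = -2372.83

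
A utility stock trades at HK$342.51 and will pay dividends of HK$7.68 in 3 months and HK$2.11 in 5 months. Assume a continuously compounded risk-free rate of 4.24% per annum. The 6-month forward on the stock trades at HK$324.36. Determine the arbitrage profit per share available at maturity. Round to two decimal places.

HK$15.61 per share

PV(dividends) I = 7.68·e^(−0.0424·3/12) + 2.11·e^(−0.0424·5/12) = 9.6721
Fair forward F* = (S − I)·e^(rT) = (342.51 − 9.6721)·e^0.021200 = 332.8379 × 1.021426 = 339.9693
Market HK$324.36 < fair 339.9693: forward underpriced → reverse cash-and-carry (short the stock, invest proceeds at r, pay the dividends, go long the forward).
Profit at T = |F_mkt − F*| = |324.36 − 339.9693| = HK$15.61 per share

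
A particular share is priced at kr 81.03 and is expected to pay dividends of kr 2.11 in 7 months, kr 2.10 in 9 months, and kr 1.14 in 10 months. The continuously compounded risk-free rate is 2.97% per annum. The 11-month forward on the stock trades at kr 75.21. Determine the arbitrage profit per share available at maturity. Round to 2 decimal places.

kr 2.67 per share

PV(dividends) I = 2.11·e^(−0.0297·7/12) + 2.10·e^(−0.0297·9/12) + 1.14·e^(−0.0297·10/12) = 5.2396
Fair forward F* = (S − I)·e^(rT) = (81.03 − 5.2396)·e^0.027225 = 75.7904 × 1.027599 = 77.8821
Market kr 75.21 < fair 77.8821: forward underpriced → reverse cash-and-carry (short the stock, invest proceeds at r, pay the dividends, go long the forward).
Profit at T = |F_mkt − F*| = |75.21 − 77.8821| = kr 2.67 per share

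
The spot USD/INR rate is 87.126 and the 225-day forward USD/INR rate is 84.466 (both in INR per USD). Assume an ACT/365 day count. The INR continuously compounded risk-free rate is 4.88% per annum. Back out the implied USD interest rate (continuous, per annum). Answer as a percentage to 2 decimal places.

F = S·e^((r_INR − r_USD)T) ⇒ r_USD = r_INR − ln(F/S)/T
ln(84.466/87.126) = -0.031006; /(225/365) = -0.050299
r_USD = 0.0488 + 0.050299 = 0.099099
r_USD = 9.91%

9.91%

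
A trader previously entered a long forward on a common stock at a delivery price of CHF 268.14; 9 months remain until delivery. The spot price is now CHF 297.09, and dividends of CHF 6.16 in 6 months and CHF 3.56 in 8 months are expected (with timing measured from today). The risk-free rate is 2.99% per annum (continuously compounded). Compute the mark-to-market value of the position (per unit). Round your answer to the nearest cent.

CHF 25.34

PV(remaining dividends) I = 6.16·e^(−0.0299·6/12) + 3.56·e^(−0.0299·8/12) = 9.5583
Current forward F = (S − I)·e^(rT) = (297.09 − 9.5583)·e^(0.0299·9/12) = 287.5317 × 1.022678 = 294.0523
Value (long) = (F − K)·e^(−rT) = (294.0523 − 268.14) × 0.977825 = 25.3377
Value = CHF 25.34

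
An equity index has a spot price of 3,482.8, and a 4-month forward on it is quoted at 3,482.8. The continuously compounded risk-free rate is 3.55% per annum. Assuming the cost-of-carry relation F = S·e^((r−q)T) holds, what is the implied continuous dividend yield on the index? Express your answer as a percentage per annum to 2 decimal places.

From F = S·e^((r−q)T): (r − q) = ln(F/S)/T
ln(3482.8/3482.8) = ln(1.000000) = 0.000000
(r − q) = 0.000000 / (4/12) = 0.000000
q = r − ln(F/S)/T = 0.0355 + 0.000000 = 0.035500
q = 3.55%

3.55%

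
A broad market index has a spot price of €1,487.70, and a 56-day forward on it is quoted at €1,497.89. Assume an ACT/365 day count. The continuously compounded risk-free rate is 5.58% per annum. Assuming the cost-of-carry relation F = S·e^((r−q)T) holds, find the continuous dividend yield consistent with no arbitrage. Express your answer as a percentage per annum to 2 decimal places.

From F = S·e^((r−q)T): (r − q) = ln(F/S)/T
ln(1497.89/1487.70) = ln(1.006849) = 0.006826
(r − q) = 0.006826 / (56/365) = 0.044491
q = r − ln(F/S)/T = 0.0558 − 0.044491 = 0.011309
q = 1.13%

1.13%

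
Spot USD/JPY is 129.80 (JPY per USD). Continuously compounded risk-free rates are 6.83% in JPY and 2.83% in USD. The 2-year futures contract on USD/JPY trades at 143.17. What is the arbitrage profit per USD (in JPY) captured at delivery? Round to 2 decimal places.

2.56 per USD (in JPY)

Fair futures: F* = S·e^(carry·T), with carry = (r_JPY − r_USD) = 0.0683 − 0.0283 = 0.0400
F* = 129.80 · e^(0.0400 × 2) = 129.80 · e^0.080000 = 129.80 × 1.083287 = 140.6107
Market 143.17 > fair 140.6107: forward overpriced → cash-and-carry (buy spot, short the forward).
At maturity, profit = |F_mkt − F*| = |143.17 − 140.6107| = 2.56 per USD (in JPY)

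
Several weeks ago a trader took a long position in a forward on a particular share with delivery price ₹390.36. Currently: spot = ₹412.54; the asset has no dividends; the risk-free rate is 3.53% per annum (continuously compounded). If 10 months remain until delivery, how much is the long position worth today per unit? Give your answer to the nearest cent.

Current fair forward for the remaining 10 months: F = S·e^(r·T), r = 0.0353
F = 412.54 · e^(0.0353 × 10/12) = 412.54 × 1.029854 = 424.8560
Value of long forward = (F − K)·e^(−rT) = (424.8560 − 390.36) · e^(−0.0353·10/12)
= 34.4960 × 0.971012 = 33.50

₹33.50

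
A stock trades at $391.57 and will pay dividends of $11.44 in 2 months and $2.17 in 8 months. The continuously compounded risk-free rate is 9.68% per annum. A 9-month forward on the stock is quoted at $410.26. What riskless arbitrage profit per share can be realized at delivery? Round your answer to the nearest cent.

$3.50 per share

PV(dividends) I = 11.44·e^(−0.0968·2/12) + 2.17·e^(−0.0968·8/12) = 13.2913
Fair forward F* = (S − I)·e^(rT) = (391.57 − 13.2913)·e^0.072600 = 378.2787 × 1.075300 = 406.7631
Market $410.26 > fair 406.7631: forward overpriced → cash-and-carry (borrow at r, buy the stock and collect the dividends, short the forward).
Profit at T = |F_mkt − F*| = |410.26 − 406.7631| = $3.50 per share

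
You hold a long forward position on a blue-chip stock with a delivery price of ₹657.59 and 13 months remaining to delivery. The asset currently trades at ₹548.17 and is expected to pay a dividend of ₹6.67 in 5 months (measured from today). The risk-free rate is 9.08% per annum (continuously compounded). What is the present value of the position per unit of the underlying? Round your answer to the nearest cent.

-₹54.24

PV(remaining dividends) I = 6.67·e^(−0.0908·5/12) = 6.4224
Current forward F = (S − I)·e^(rT) = (548.17 − 6.4224)·e^(0.0908·13/12) = 541.7476 × 1.103367 = 597.7464
Value (long) = (F − K)·e^(−rT) = (597.7464 − 657.59) × 0.906317 = -54.2373
Value = -₹54.24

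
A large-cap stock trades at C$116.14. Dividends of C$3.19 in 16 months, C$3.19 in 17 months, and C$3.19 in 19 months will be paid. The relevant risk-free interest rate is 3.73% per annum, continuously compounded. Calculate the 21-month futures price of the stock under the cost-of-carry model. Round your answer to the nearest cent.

PV(dividends) I = 3.19·e^(−0.0373·16/12) + 3.19·e^(−0.0373·17/12) + 3.19·e^(−0.0373·19/12)
I = 3.0352 + 3.0258 + 3.0071 = 9.0681
F = (S − I)·e^(rT) = (116.14 − 9.0681) · e^(0.0373·21/12)
= 107.0719 · e^0.065275 = 107.0719 × 1.067453 = C$114.29

C$114.29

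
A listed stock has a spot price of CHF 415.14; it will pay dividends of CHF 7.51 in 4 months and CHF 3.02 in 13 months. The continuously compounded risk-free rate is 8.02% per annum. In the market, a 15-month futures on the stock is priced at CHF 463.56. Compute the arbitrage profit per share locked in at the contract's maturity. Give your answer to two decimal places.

CHF 15.79 per share

PV(dividends) I = 7.51·e^(−0.0802·4/12) + 3.02·e^(−0.0802·13/12) = 10.0806
Fair futures F* = (S − I)·e^(rT) = (415.14 − 10.0806)·e^0.100250 = 405.0594 × 1.105447 = 447.7717
Market CHF 463.56 > fair 447.7717: forward overpriced → cash-and-carry (borrow at r, buy the stock and collect the dividends, short the forward).
Profit at T = |F_mkt − F*| = |463.56 − 447.7717| = CHF 15.79 per share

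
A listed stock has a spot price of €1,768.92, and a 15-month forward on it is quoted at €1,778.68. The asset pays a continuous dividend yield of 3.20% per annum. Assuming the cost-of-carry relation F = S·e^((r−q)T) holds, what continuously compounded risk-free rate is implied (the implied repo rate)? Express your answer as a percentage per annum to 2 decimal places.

3.64%

From F = S·e^((r−q)T): (r − q) = ln(F/S)/T
ln(1778.68/1768.92) = ln(1.005517) = 0.005502
(r − q) = 0.005502 / (15/12) = 0.004402
r = ln(F/S)/T + q = 0.004402 + 0.0320 = 0.036402
r = 3.64%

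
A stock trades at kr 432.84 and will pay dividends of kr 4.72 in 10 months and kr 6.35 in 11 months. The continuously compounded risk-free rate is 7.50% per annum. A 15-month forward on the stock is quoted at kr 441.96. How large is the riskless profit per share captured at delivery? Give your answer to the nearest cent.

PV(dividends) I = 4.72·e^(−0.0750·10/12) + 6.35·e^(−0.0750·11/12) = 10.3621
Fair forward F* = (S − I)·e^(rT) = (432.84 − 10.3621)·e^0.093750 = 422.4779 × 1.098285 = 464.0011
Market kr 441.96 < fair 464.0011: forward underpriced → reverse cash-and-carry (short the stock, invest proceeds at r, pay the dividends, go long the forward).
Profit at T = |F_mkt − F*| = |441.96 − 464.0011| = kr 22.04 per share

kr 22.04 per share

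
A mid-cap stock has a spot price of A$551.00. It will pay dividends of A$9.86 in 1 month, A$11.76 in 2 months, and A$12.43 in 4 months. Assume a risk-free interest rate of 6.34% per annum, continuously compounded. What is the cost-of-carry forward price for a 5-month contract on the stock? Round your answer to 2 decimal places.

PV(dividends) I = 9.86·e^(−0.0634·1/12) + 11.76·e^(−0.0634·2/12) + 12.43·e^(−0.0634·4/12)
I = 9.8080 + 11.6364 + 12.1701 = 33.6145
F = (S − I)·e^(rT) = (551.00 − 33.6145) · e^(0.0634·5/12)
= 517.3855 · e^0.026417 = 517.3855 × 1.026769 = A$531.24

A$531.24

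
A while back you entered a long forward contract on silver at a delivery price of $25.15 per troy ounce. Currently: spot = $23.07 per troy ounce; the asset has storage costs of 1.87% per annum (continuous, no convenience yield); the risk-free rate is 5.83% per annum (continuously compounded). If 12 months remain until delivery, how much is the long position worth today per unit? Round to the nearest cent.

-$0.22 per troy ounce

Current fair forward for the remaining 12 months: F = S·e^((r + u)·T), (r + u) = 0.0583 + 0.0187 = 0.0770
F = 23.07 · e^(0.0770 × 12/12) = 23.07 × 1.080042 = 24.9166
Value of long forward = (F − K)·e^(−rT) = (24.9166 − 25.15) · e^(−0.0583·12/12)
= -0.2334 × 0.943367 = -0.22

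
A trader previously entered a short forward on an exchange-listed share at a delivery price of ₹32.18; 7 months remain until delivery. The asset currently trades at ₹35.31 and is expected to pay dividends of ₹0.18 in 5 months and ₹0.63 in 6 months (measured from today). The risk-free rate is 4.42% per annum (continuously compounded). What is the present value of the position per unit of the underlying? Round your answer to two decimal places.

PV(remaining dividends) I = 0.18·e^(−0.0442·5/12) + 0.63·e^(−0.0442·6/12) = 0.7929
Current forward F = (S − I)·e^(rT) = (35.31 − 0.7929)·e^(0.0442·7/12) = 34.5171 × 1.026119 = 35.4187
Value (long) = (F − K)·e^(−rT) = (35.4187 − 32.18) × 0.974546 = 3.1563
Short position value = −(long value) = -₹3.16

-₹3.16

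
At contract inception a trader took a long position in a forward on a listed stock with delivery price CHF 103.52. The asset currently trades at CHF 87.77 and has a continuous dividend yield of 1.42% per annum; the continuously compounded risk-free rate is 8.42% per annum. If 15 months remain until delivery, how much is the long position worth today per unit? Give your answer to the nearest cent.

Current fair forward for the remaining 15 months: F = S·e^((r − q)·T), (r − q) = 0.0842 − 0.0142 = 0.0700
F = 87.77 · e^(0.0700 × 15/12) = 87.77 × 1.091442 = 95.7959
Value of long forward = (F − K)·e^(−rT) = (95.7959 − 103.52) · e^(−0.0842·15/12)
= -7.7241 × 0.900099 = -6.95

-CHF 6.95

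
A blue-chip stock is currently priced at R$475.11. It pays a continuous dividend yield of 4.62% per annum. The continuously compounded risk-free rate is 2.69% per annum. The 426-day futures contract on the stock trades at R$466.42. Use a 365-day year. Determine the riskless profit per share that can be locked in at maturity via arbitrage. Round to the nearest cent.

Fair futures: F* = S·e^(carry·T), with carry = (r − q) = 0.0269 − 0.0462 = -0.0193
F* = 475.11 · e^(-0.0193 × 426/365) = 475.11 · e^-0.022525 = 475.11 × 0.977727 = R$464.5279
Market R$466.42 > fair R$464.5279: forward overpriced → cash-and-carry (buy spot, short the forward).
At maturity, profit = |F_mkt − F*| = |466.42 − 464.5279| = R$1.89 per share

R$1.89 per share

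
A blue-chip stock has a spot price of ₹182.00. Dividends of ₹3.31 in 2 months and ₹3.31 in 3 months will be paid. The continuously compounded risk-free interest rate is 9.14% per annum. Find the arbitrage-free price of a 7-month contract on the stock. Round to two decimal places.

₹185.12

PV(dividends) I = 3.31·e^(−0.0914·2/12) + 3.31·e^(−0.0914·3/12)
I = 3.2600 + 3.2352 = 6.4952
F = (S − I)·e^(rT) = (182.00 − 6.4952) · e^(0.0914·7/12)
= 175.5048 · e^0.053317 = 175.5048 × 1.054764 = ₹185.12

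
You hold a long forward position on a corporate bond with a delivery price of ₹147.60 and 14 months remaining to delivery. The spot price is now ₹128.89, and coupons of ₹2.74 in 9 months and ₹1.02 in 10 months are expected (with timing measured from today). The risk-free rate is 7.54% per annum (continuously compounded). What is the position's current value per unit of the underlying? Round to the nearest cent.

-₹9.83

PV(remaining coupons) I = 2.74·e^(−0.0754·9/12) + 1.02·e^(−0.0754·10/12) = 3.5472
Current forward F = (S − I)·e^(rT) = (128.89 − 3.5472)·e^(0.0754·14/12) = 125.3428 × 1.091952 = 136.8683
Value (long) = (F − K)·e^(−rT) = (136.8683 − 147.60) × 0.915791 = -9.8280
Value = -₹9.83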